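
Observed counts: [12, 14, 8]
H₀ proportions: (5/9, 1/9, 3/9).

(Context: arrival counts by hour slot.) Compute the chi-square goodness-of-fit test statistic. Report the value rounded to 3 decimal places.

test statistic = 31.153

n = 34; E_i = n·p_i = [18.89, 3.78, 11.33]
χ² = (12−18.89)²/18.89 + (14−3.78)²/3.78 + (8−11.33)²/11.33 = 31.1529
df = 2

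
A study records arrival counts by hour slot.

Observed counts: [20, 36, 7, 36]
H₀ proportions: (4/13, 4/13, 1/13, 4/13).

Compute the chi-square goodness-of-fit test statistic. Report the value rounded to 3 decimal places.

test statistic = 5.657

n = 99; E_i = n·p_i = [30.46, 30.46, 7.62, 30.46]
χ² = (20−30.46)²/30.46 + (36−30.46)²/30.46 + (7−7.62)²/7.62 + (36−30.46)²/30.46 = 5.6566
df = 3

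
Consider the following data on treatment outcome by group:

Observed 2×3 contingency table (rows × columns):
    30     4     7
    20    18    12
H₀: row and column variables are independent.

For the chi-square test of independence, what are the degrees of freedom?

degrees of freedom = 2

df = (r−1)(c−1) = (2−1)·(3−1) = 2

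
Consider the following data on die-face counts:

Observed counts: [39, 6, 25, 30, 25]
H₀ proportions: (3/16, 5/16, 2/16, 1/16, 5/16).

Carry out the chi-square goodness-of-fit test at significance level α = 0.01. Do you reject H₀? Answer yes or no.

n = 125; E_i = n·p_i = [23.44, 39.06, 15.62, 7.81, 39.06]
χ² = (39−23.44)²/23.44 + (6−39.06)²/39.06 + (25−15.62)²/15.62 + (30−7.81)²/7.81 + (25−39.06)²/39.06 = 112.0176
df = 4
p-value (upper-tail) = 0.00000
At α=0.01: p < α → reject H₀

reject H₀: yes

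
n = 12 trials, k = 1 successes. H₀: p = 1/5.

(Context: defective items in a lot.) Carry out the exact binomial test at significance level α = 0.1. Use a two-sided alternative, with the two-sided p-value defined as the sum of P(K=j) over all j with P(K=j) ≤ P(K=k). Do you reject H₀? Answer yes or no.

Exact binomial: n=12, k=1, p₀=1/5=0.2000
P(X=j) = C(n,j)·p₀^j·(1−p₀)^(n−j); p = Σ P(X=j) over j with P(X=j) ≤ P(X=1)
p-value (two-sided) = 0.48031
At α=0.1: p ≥ α → fail to reject H₀

reject H₀: no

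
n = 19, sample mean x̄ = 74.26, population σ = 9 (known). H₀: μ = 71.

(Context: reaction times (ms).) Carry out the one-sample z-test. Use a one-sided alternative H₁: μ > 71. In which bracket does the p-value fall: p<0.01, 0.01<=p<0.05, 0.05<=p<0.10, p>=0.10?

p-value bracket: 0.05<=p<0.10

SE = σ/√n = 9/√19 = 2.0647
z = (x̄−μ₀)/SE = (74.26−71)/2.0647 = 1.5789
p-value (one-sided, H₁ greater) = 0.05718
→ bracket: 0.05<=p<0.10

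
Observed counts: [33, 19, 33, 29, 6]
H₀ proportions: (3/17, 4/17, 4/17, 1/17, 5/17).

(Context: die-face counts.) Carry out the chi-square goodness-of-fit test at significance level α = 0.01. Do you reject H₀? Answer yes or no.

n = 120; E_i = n·p_i = [21.18, 28.24, 28.24, 7.06, 35.29]
χ² = (33−21.18)²/21.18 + (19−28.24)²/28.24 + (33−28.24)²/28.24 + (29−7.06)²/7.06 + (6−35.29)²/35.29 = 102.9408
df = 4
p-value (upper-tail) = 0.00000
At α=0.01: p < α → reject H₀

reject H₀: yes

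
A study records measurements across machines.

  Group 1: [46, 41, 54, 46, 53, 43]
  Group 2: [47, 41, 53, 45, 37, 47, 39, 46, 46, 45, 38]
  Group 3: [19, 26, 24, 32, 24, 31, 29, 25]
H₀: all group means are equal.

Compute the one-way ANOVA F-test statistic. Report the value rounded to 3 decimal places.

Group means [47.17, 44.00, 26.25], grand mean 39.080
SSB = Σnᵢ(x̄ᵢ−x̄)² = 1975.507; SSW = ΣΣ(x−x̄ᵢ)² = 494.333
MSB = 1975.507/2 = 987.7533; MSW = 494.333/22 = 22.4697
F = MSB/MSW = 43.9594
df = (2, 22)

test statistic = 43.959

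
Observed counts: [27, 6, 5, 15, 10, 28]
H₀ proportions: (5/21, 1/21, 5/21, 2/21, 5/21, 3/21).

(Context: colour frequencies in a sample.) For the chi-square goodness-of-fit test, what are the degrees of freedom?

df = k − 1 = 6 − 1 = 5

degrees of freedom = 5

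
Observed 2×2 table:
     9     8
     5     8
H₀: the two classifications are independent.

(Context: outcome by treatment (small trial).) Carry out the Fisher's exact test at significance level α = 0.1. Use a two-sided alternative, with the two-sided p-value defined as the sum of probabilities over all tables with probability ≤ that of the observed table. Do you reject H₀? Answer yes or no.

Margins: r₁=17, r₂=13, c₁=14, c₂=16, n=30
p_obs = C(17,9)·C(13,5)/C(30,14); sum pmf over tables with pmf ≤ p_obs
p-value (two-sided) = 0.48365
At α=0.1: p ≥ α → fail to reject H₀

reject H₀: no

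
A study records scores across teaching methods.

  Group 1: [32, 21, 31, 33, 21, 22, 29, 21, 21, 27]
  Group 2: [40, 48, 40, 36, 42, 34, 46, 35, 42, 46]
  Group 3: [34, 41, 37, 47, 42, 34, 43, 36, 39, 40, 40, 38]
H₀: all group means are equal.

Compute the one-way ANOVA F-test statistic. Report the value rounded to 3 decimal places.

test statistic = 33.484

Group means [25.80, 40.90, 39.25], grand mean 35.562
SSB = Σnᵢ(x̄ᵢ−x̄)² = 1401.125; SSW = ΣΣ(x−x̄ᵢ)² = 606.750
MSB = 1401.125/2 = 700.5625; MSW = 606.750/29 = 20.9224
F = MSB/MSW = 33.4838
df = (2, 29)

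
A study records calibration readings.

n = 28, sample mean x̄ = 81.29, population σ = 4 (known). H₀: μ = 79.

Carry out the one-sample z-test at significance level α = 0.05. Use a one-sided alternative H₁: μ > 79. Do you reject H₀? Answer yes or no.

reject H₀: yes

SE = σ/√n = 4/√28 = 0.7559
z = (x̄−μ₀)/SE = (81.29−79)/0.7559 = 3.0294
p-value (one-sided, H₁ greater) = 0.00123
At α=0.05: p < α → reject H₀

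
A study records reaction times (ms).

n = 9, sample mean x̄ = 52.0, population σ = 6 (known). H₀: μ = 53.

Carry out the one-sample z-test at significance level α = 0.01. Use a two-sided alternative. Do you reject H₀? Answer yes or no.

SE = σ/√n = 6/√9 = 2.0000
z = (x̄−μ₀)/SE = (52.0−53)/2.0000 = -0.5000
p-value (two-sided) = 0.61708
At α=0.01: p ≥ α → fail to reject H₀

reject H₀: no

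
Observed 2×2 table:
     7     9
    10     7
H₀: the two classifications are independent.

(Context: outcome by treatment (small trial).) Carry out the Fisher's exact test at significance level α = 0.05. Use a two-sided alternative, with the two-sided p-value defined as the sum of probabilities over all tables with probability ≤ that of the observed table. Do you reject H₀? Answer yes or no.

Margins: r₁=16, r₂=17, c₁=17, c₂=16, n=33
p_obs = C(16,7)·C(17,10)/C(33,17); sum pmf over tables with pmf ≤ p_obs
p-value (two-sided) = 0.49351
At α=0.05: p ≥ α → fail to reject H₀

reject H₀: no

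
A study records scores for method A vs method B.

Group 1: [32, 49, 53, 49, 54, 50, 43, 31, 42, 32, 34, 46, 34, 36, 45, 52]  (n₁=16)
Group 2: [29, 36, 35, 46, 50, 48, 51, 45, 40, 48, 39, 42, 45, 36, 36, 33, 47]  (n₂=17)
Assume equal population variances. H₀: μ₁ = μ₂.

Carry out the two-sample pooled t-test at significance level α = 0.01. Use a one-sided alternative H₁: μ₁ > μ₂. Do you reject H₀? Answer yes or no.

reject H₀: no

x̄₁=42.625, s₁=8.294, n₁=16
x̄₂=41.529, s₂=6.578, n₂=17
s_p² = [15·8.294² + 16·6.578²]/31 = 55.6124
SE = √(s_p²·(1/16+1/17)) = 2.5975
t = (42.625−41.529)/2.5975 = 0.4218
df = 31
p-value (one-sided, H₁ greater) = 0.33805
At α=0.01: p ≥ α → fail to reject H₀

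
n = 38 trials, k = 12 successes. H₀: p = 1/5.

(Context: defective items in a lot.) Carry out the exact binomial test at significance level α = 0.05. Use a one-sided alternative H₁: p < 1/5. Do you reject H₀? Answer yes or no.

reject H₀: no

Exact binomial: n=38, k=12, p₀=1/5=0.2000
P(X≤12) from Σ C(n,i)·p₀^i·(1−p₀)^(n−i)
p-value (one-sided, H₁ less) = 0.97121
At α=0.05: p ≥ α → fail to reject H₀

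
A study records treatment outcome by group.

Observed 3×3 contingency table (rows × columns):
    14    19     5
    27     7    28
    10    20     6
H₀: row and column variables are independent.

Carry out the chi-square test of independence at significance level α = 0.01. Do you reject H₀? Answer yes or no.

reject H₀: yes

Row totals [38, 62, 36], col totals [51, 46, 39], n=136
χ² = (14−14.25)²/14.25 + (19−12.85)²/12.85 + (5−10.90)²/10.90 + (27−23.25)²/23.25 + (7−20.97)²/20.97 + (28−17.78)²/17.78 + (10−13.50)²/13.50 + (20−12.18)²/12.18 + (6−10.32)²/10.32 = 29.6678
df = 4
p-value (upper-tail) = 0.00001
At α=0.01: p < α → reject H₀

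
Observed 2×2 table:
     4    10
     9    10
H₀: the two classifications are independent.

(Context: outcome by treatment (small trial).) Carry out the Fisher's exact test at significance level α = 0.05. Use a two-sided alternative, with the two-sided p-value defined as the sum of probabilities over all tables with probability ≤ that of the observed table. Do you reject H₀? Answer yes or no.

Margins: r₁=14, r₂=19, c₁=13, c₂=20, n=33
p_obs = C(14,4)·C(19,9)/C(33,13); sum pmf over tables with pmf ≤ p_obs
p-value (two-sided) = 0.30954
At α=0.05: p ≥ α → fail to reject H₀

reject H₀: no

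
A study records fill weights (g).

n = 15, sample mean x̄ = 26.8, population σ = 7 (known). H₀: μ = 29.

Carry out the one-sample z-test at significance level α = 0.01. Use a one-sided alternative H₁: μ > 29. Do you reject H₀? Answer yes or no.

SE = σ/√n = 7/√15 = 1.8074
z = (x̄−μ₀)/SE = (26.8−29)/1.8074 = -1.2172
p-value (one-sided, H₁ greater) = 0.88824
At α=0.01: p ≥ α → fail to reject H₀

reject H₀: no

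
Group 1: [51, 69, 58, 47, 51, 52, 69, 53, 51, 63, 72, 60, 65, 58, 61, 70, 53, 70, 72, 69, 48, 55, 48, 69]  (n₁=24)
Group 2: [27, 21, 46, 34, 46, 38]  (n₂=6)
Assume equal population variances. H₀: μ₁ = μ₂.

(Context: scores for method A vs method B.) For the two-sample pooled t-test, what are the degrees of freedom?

df = n₁ + n₂ − 2 = 24 + 6 − 2 = 28

degrees of freedom = 28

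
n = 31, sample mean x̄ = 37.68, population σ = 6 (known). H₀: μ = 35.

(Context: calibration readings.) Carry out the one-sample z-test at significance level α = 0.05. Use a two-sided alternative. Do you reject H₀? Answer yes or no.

SE = σ/√n = 6/√31 = 1.0776
z = (x̄−μ₀)/SE = (37.68−35)/1.0776 = 2.4869
p-value (two-sided) = 0.01288
At α=0.05: p < α → reject H₀

reject H₀: yes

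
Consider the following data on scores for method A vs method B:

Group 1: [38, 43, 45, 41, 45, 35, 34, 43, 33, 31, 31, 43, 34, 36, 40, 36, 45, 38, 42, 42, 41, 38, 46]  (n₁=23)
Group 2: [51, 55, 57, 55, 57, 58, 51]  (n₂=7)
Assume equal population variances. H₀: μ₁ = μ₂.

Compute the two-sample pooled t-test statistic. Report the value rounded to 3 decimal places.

test statistic = -8.362

x̄₁=39.130, s₁=4.684, n₁=23
x̄₂=54.857, s₂=2.854, n₂=7
s_p² = [22·4.684² + 6·2.854²]/28 = 18.9809
SE = √(s_p²·(1/23+1/7)) = 1.8806
t = (39.130−54.857)/1.8806 = -8.3624
df = 28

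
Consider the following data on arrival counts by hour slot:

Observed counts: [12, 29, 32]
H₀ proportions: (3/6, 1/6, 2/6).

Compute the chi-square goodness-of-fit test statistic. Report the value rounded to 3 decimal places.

test statistic = 42.151

n = 73; E_i = n·p_i = [36.50, 12.17, 24.33]
χ² = (12−36.50)²/36.50 + (29−12.17)²/12.17 + (32−24.33)²/24.33 = 42.1507
df = 2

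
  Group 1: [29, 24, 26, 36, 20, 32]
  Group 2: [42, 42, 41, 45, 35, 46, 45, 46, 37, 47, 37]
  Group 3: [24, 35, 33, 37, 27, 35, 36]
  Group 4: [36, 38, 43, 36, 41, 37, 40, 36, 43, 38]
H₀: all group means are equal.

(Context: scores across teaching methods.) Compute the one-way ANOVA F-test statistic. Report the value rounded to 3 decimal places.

Group means [27.83, 42.09, 32.43, 38.80], grand mean 36.618
SSB = Σnᵢ(x̄ᵢ−x̄)² = 962.973; SSW = ΣΣ(x−x̄ᵢ)² = 557.057
MSB = 962.973/3 = 320.9909; MSW = 557.057/30 = 18.5686
F = MSB/MSW = 17.2868
df = (3, 30)

test statistic = 17.287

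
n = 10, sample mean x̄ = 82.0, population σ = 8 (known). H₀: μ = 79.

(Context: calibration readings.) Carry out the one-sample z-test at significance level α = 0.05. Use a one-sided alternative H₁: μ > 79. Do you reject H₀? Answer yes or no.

reject H₀: no

SE = σ/√n = 8/√10 = 2.5298
z = (x̄−μ₀)/SE = (82.0−79)/2.5298 = 1.1859
p-value (one-sided, H₁ greater) = 0.11784
At α=0.05: p ≥ α → fail to reject H₀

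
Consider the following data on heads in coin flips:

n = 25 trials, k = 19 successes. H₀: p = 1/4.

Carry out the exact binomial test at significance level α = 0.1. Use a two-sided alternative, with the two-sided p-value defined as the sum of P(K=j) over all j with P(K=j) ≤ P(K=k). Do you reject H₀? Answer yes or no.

Exact binomial: n=25, k=19, p₀=1/4=0.2500
P(X=j) = C(n,j)·p₀^j·(1−p₀)^(n−j); p = Σ P(X=j) over j with P(X=j) ≤ P(X=19)
p-value (two-sided) = 0.00000
At α=0.1: p < α → reject H₀

reject H₀: yes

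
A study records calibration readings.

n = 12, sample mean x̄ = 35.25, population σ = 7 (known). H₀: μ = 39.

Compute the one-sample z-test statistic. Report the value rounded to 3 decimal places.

test statistic = -1.856

SE = σ/√n = 7/√12 = 2.0207
z = (x̄−μ₀)/SE = (35.25−39)/2.0207 = -1.8558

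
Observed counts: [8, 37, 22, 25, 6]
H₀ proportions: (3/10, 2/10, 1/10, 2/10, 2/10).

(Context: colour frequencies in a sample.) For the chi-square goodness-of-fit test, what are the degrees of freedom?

degrees of freedom = 4

df = k − 1 = 5 − 1 = 4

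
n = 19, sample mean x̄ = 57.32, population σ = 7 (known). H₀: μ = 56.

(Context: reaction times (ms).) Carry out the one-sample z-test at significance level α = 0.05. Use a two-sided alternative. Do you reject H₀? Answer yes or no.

SE = σ/√n = 7/√19 = 1.6059
z = (x̄−μ₀)/SE = (57.32−56)/1.6059 = 0.8220
p-value (two-sided) = 0.41110
At α=0.05: p ≥ α → fail to reject H₀

reject H₀: no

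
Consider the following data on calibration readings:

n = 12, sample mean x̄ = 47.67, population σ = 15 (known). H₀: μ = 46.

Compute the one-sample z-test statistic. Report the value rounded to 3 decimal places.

SE = σ/√n = 15/√12 = 4.3301
z = (x̄−μ₀)/SE = (47.67−46)/4.3301 = 0.3857

test statistic = 0.386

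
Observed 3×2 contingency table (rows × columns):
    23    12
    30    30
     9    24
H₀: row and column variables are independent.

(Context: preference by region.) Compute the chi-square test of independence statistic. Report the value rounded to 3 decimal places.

Row totals [35, 60, 33], col totals [62, 66], n=128
χ² = (23−16.95)²/16.95 + (12−18.05)²/18.05 + (30−29.06)²/29.06 + (30−30.94)²/30.94 + (9−15.98)²/15.98 + (24−17.02)²/17.02 = 10.1602
df = 2

test statistic = 10.160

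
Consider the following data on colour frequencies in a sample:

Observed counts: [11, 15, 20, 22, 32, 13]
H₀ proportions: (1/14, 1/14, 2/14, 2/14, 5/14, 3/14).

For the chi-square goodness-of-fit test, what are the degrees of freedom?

df = k − 1 = 6 − 1 = 5

degrees of freedom = 5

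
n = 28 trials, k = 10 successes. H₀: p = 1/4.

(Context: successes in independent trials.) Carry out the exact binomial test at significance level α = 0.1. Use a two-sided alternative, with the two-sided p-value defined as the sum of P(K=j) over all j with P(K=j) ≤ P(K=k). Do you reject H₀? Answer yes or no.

reject H₀: no

Exact binomial: n=28, k=10, p₀=1/4=0.2500
P(X=j) = C(n,j)·p₀^j·(1−p₀)^(n−j); p = Σ P(X=j) over j with P(X=j) ≤ P(X=10)
p-value (two-sided) = 0.19359
At α=0.1: p ≥ α → fail to reject H₀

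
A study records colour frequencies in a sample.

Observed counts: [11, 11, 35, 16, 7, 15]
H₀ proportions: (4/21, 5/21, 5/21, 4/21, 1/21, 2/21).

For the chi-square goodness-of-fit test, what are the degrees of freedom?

degrees of freedom = 5

df = k − 1 = 6 − 1 = 5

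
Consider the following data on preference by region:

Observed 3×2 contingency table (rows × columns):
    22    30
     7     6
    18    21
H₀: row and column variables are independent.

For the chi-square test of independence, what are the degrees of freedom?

df = (r−1)(c−1) = (3−1)·(2−1) = 2

degrees of freedom = 2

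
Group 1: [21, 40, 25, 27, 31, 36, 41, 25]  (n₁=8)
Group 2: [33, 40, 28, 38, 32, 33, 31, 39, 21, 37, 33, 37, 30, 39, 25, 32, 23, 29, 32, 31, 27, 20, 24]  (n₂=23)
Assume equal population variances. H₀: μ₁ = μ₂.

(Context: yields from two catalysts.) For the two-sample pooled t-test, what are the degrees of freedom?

degrees of freedom = 29

df = n₁ + n₂ − 2 = 8 + 23 − 2 = 29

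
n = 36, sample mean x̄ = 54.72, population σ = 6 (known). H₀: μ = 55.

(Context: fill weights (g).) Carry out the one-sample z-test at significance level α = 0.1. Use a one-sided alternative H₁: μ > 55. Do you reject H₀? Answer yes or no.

SE = σ/√n = 6/√36 = 1.0000
z = (x̄−μ₀)/SE = (54.72−55)/1.0000 = -0.2800
p-value (one-sided, H₁ greater) = 0.61026
At α=0.1: p ≥ α → fail to reject H₀

reject H₀: no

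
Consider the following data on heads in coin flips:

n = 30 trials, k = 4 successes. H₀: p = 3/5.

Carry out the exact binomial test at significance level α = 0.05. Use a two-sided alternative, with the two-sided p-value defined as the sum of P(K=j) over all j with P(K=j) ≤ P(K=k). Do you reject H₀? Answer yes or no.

Exact binomial: n=30, k=4, p₀=3/5=0.6000
P(X=j) = C(n,j)·p₀^j·(1−p₀)^(n−j); p = Σ P(X=j) over j with P(X=j) ≤ P(X=4)
p-value (two-sided) = 0.00000
At α=0.05: p < α → reject H₀

reject H₀: yes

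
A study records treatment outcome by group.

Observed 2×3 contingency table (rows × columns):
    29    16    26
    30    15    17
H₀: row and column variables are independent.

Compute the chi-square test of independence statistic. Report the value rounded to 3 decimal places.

Row totals [71, 62], col totals [59, 31, 43], n=133
χ² = (29−31.50)²/31.50 + (16−16.55)²/16.55 + (26−22.95)²/22.95 + (30−27.50)²/27.50 + (15−14.45)²/14.45 + (17−20.05)²/20.05 = 1.3300
df = 2

test statistic = 1.330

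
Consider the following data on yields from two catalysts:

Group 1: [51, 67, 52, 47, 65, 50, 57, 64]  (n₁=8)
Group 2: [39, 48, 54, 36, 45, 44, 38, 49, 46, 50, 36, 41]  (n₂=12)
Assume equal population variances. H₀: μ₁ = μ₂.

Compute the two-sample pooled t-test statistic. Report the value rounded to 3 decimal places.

x̄₁=56.625, s₁=7.763, n₁=8
x̄₂=43.833, s₂=5.875, n₂=12
s_p² = [7·7.763² + 11·5.875²]/18 = 44.5301
SE = √(s_p²·(1/8+1/12)) = 3.0458
t = (56.625−43.833)/3.0458 = 4.1997
df = 18

test statistic = 4.200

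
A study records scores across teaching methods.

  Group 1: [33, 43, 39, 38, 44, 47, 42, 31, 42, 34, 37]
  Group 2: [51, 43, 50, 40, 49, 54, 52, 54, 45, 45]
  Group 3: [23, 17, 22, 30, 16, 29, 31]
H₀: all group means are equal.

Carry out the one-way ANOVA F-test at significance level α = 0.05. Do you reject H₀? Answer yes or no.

Group means [39.09, 48.30, 24.00], grand mean 38.607
SSB = Σnᵢ(x̄ᵢ−x̄)² = 2435.669; SSW = ΣΣ(x−x̄ᵢ)² = 689.009
MSB = 2435.669/2 = 1217.8347; MSW = 689.009/25 = 27.5604
F = MSB/MSW = 44.1879
df = (2, 25)
p-value (upper-tail) = 0.00000
At α=0.05: p < α → reject H₀

reject H₀: yes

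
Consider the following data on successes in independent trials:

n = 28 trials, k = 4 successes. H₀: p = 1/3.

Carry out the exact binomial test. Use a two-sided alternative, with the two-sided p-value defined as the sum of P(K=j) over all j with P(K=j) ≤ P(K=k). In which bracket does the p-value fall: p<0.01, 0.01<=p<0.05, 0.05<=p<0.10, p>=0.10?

Exact binomial: n=28, k=4, p₀=1/3=0.3333
P(X=j) = C(n,j)·p₀^j·(1−p₀)^(n−j); p = Σ P(X=j) over j with P(X=j) ≤ P(X=4)
p-value (two-sided) = 0.04267
→ bracket: 0.01<=p<0.05

p-value bracket: 0.01<=p<0.05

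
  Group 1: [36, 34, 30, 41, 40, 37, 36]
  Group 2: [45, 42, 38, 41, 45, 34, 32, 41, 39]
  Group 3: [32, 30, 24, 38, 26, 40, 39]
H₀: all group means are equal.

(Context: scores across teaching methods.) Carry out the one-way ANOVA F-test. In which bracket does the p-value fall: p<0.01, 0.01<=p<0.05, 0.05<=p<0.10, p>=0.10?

p-value bracket: 0.01<=p<0.05

Group means [36.29, 39.67, 32.71], grand mean 36.522
SSB = Σnᵢ(x̄ᵢ−x̄)² = 190.882; SSW = ΣΣ(x−x̄ᵢ)² = 490.857
MSB = 190.882/2 = 95.4410; MSW = 490.857/20 = 24.5429
F = MSB/MSW = 3.8887
df = (2, 20)
p-value (upper-tail) = 0.03744
→ bracket: 0.01<=p<0.05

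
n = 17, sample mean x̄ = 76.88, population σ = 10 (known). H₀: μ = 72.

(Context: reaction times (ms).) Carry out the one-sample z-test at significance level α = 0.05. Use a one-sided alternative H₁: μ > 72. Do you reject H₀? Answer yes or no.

SE = σ/√n = 10/√17 = 2.4254
z = (x̄−μ₀)/SE = (76.88−72)/2.4254 = 2.0121
p-value (one-sided, H₁ greater) = 0.02211
At α=0.05: p < α → reject H₀

reject H₀: yes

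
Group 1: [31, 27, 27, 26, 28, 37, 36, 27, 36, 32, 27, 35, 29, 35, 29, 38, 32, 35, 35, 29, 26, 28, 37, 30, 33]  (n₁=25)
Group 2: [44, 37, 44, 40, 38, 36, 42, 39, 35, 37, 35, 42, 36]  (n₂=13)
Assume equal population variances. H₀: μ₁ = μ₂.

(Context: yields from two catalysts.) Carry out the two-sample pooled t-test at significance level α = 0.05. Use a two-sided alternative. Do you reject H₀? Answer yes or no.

x̄₁=31.400, s₁=3.990, n₁=25
x̄₂=38.846, s₂=3.262, n₂=13
s_p² = [24·3.990² + 12·3.262²]/36 = 14.1581
SE = √(s_p²·(1/25+1/13)) = 1.2866
t = (31.400−38.846)/1.2866 = -5.7873
df = 36
p-value (two-sided) = 0.00000
At α=0.05: p < α → reject H₀

reject H₀: yes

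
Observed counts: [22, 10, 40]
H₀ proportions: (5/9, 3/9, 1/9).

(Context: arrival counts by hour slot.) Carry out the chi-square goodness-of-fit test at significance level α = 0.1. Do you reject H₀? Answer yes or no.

reject H₀: yes

n = 72; E_i = n·p_i = [40.00, 24.00, 8.00]
χ² = (22−40.00)²/40.00 + (10−24.00)²/24.00 + (40−8.00)²/8.00 = 144.2667
df = 2
p-value (upper-tail) = 0.00000
At α=0.1: p < α → reject H₀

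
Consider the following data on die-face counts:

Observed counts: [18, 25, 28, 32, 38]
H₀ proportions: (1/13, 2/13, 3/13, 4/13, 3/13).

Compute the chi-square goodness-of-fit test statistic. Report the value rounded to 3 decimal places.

test statistic = 9.760

n = 141; E_i = n·p_i = [10.85, 21.69, 32.54, 43.38, 32.54]
χ² = (18−10.85)²/10.85 + (25−21.69)²/21.69 + (28−32.54)²/32.54 + (32−43.38)²/43.38 + (38−32.54)²/32.54 = 9.7600
df = 4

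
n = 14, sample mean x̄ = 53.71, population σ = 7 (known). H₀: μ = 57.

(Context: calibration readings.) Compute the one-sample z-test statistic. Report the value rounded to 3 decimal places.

test statistic = -1.759

SE = σ/√n = 7/√14 = 1.8708
z = (x̄−μ₀)/SE = (53.71−57)/1.8708 = -1.7586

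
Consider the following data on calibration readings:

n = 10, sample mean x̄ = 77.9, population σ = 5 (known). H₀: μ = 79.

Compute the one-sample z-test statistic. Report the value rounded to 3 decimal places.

test statistic = -0.696

SE = σ/√n = 5/√10 = 1.5811
z = (x̄−μ₀)/SE = (77.9−79)/1.5811 = -0.6957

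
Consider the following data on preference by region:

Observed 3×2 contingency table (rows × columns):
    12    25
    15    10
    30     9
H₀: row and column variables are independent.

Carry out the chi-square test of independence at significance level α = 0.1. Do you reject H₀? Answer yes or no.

Row totals [37, 25, 39], col totals [57, 44], n=101
χ² = (12−20.88)²/20.88 + (25−16.12)²/16.12 + (15−14.11)²/14.11 + (10−10.89)²/10.89 + (30−22.01)²/22.01 + (9−16.99)²/16.99 = 15.4581
df = 2
p-value (upper-tail) = 0.00044
At α=0.1: p < α → reject H₀

reject H₀: yes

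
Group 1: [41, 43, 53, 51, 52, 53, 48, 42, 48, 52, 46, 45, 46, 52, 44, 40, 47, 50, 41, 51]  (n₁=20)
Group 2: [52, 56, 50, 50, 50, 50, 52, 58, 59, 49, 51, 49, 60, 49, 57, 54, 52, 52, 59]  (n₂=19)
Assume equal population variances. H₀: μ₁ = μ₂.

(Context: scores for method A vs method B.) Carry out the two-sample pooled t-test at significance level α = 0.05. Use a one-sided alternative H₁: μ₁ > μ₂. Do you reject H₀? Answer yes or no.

x̄₁=47.250, s₁=4.387, n₁=20
x̄₂=53.105, s₂=3.828, n₂=19
s_p² = [19·4.387² + 18·3.828²]/37 = 17.0146
SE = √(s_p²·(1/20+1/19)) = 1.3215
t = (47.250−53.105)/1.3215 = -4.4309
df = 37
p-value (one-sided, H₁ greater) = 0.99996
At α=0.05: p ≥ α → fail to reject H₀

reject H₀: no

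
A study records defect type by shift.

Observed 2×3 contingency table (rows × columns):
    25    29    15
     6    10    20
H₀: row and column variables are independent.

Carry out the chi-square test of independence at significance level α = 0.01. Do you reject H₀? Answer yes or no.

Row totals [69, 36], col totals [31, 39, 35], n=105
χ² = (25−20.37)²/20.37 + (29−25.63)²/25.63 + (15−23.00)²/23.00 + (6−10.63)²/10.63 + (10−13.37)²/13.37 + (20−12.00)²/12.00 = 12.4768
df = 2
p-value (upper-tail) = 0.00195
At α=0.01: p < α → reject H₀

reject H₀: yes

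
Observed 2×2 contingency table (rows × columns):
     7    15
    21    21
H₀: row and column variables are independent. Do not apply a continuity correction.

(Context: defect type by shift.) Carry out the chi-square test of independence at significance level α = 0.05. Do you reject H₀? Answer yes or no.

Row totals [22, 42], col totals [28, 36], n=64
χ² = (7−9.62)²/9.62 + (15−12.38)²/12.38 + (21−18.38)²/18.38 + (21−23.62)²/23.62 = 1.9394
df = 1
p-value (upper-tail) = 0.16373
At α=0.05: p ≥ α → fail to reject H₀

reject H₀: no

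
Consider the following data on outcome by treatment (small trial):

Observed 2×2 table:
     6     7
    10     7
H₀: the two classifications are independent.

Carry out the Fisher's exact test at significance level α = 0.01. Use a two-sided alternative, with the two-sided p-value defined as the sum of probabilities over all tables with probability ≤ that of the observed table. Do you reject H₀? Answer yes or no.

Margins: r₁=13, r₂=17, c₁=16, c₂=14, n=30
p_obs = C(13,6)·C(17,10)/C(30,16); sum pmf over tables with pmf ≤ p_obs
p-value (two-sided) = 0.71314
At α=0.01: p ≥ α → fail to reject H₀

reject H₀: no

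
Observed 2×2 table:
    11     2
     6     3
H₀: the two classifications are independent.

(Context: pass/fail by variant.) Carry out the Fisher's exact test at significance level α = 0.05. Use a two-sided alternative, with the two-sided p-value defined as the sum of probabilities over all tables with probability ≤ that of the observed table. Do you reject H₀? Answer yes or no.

reject H₀: no

Margins: r₁=13, r₂=9, c₁=17, c₂=5, n=22
p_obs = C(13,11)·C(9,6)/C(22,17); sum pmf over tables with pmf ≤ p_obs
p-value (two-sided) = 0.60902
At α=0.05: p ≥ α → fail to reject H₀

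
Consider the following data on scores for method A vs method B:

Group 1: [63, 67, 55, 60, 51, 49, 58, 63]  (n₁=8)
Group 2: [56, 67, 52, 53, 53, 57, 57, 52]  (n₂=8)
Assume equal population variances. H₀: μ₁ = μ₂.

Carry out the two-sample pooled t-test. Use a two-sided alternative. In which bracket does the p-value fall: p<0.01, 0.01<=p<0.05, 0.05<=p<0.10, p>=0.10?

x̄₁=58.250, s₁=6.251, n₁=8
x̄₂=55.875, s₂=4.970, n₂=8
s_p² = [7·6.251² + 7·4.970²]/14 = 31.8839
SE = √(s_p²·(1/8+1/8)) = 2.8233
t = (58.250−55.875)/2.8233 = 0.8412
df = 14
p-value (two-sided) = 0.41436
→ bracket: p>=0.10

p-value bracket: p>=0.10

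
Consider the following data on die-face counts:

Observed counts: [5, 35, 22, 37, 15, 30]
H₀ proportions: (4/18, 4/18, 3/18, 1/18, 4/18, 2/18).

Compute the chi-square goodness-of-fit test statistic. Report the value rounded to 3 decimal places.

test statistic = 149.635

n = 144; E_i = n·p_i = [32.00, 32.00, 24.00, 8.00, 32.00, 16.00]
χ² = (5−32.00)²/32.00 + (35−32.00)²/32.00 + (22−24.00)²/24.00 + (37−8.00)²/8.00 + (15−32.00)²/32.00 + (30−16.00)²/16.00 = 149.6354
df = 5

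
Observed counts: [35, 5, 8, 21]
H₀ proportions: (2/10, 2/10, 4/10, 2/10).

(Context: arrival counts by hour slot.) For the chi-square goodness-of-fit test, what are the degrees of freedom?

df = k − 1 = 4 − 1 = 3

degrees of freedom = 3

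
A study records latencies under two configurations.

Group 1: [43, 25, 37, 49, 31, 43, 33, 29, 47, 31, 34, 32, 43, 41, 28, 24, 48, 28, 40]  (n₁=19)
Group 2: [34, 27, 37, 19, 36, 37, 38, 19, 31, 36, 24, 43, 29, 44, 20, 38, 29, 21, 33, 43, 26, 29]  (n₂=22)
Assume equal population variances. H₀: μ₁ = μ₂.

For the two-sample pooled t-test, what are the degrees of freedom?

df = n₁ + n₂ − 2 = 19 + 22 − 2 = 39

degrees of freedom = 39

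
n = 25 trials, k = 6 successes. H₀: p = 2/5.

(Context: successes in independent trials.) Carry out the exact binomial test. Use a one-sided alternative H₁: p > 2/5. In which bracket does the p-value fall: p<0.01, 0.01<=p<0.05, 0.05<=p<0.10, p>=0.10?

p-value bracket: p>=0.10

Exact binomial: n=25, k=6, p₀=2/5=0.4000
P(X≥6) from Σ C(n,i)·p₀^i·(1−p₀)^(n−i)
p-value (one-sided, H₁ greater) = 0.97064
→ bracket: p>=0.10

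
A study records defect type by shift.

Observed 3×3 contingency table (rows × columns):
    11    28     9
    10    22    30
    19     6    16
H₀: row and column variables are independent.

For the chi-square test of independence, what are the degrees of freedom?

degrees of freedom = 4

df = (r−1)(c−1) = (3−1)·(3−1) = 4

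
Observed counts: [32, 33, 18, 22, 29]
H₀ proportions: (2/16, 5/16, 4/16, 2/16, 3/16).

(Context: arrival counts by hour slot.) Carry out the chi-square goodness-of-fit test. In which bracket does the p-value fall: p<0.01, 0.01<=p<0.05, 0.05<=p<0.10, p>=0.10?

p-value bracket: p<0.01

n = 134; E_i = n·p_i = [16.75, 41.88, 33.50, 16.75, 25.12]
χ² = (32−16.75)²/16.75 + (33−41.88)²/41.88 + (18−33.50)²/33.50 + (22−16.75)²/16.75 + (29−25.12)²/25.12 = 25.1801
df = 4
p-value (upper-tail) = 0.00005
→ bracket: p<0.01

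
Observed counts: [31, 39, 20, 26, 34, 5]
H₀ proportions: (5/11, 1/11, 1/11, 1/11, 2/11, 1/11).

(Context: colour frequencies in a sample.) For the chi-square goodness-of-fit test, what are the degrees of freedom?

degrees of freedom = 5

df = k − 1 = 6 − 1 = 5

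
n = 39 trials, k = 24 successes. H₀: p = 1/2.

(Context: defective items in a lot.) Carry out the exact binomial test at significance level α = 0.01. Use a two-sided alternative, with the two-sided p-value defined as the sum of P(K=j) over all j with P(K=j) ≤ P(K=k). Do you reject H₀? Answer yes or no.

reject H₀: no

Exact binomial: n=39, k=24, p₀=1/2=0.5000
P(X=j) = C(n,j)·p₀^j·(1−p₀)^(n−j); p = Σ P(X=j) over j with P(X=j) ≤ P(X=24)
p-value (two-sided) = 0.19959
At α=0.01: p ≥ α → fail to reject H₀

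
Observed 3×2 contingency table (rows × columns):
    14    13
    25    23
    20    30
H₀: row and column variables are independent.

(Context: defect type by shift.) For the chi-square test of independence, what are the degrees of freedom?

df = (r−1)(c−1) = (3−1)·(2−1) = 2

degrees of freedom = 2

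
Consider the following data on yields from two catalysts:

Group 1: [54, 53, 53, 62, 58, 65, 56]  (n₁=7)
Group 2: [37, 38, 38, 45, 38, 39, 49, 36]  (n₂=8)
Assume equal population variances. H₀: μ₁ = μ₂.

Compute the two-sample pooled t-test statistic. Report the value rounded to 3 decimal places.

test statistic = 7.256

x̄₁=57.286, s₁=4.680, n₁=7
x̄₂=40.000, s₂=4.536, n₂=8
s_p² = [6·4.680² + 7·4.536²]/13 = 21.1868
SE = √(s_p²·(1/7+1/8)) = 2.3822
t = (57.286−40.000)/2.3822 = 7.2561
df = 13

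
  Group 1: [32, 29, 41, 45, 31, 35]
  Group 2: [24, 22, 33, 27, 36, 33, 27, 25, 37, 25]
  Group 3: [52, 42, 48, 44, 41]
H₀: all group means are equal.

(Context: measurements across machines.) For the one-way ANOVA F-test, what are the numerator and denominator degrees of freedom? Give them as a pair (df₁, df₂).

degrees of freedom = [2, 18]

k = 3 groups, N = 21 total
df = (k−1, N−k) = (3−1, 21−3) = (2, 18)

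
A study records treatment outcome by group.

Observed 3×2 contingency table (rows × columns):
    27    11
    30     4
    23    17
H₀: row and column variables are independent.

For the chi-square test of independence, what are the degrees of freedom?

degrees of freedom = 2

df = (r−1)(c−1) = (3−1)·(2−1) = 2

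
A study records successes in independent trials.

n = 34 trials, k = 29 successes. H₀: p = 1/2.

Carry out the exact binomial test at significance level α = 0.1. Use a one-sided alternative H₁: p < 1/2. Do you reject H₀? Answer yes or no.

reject H₀: no

Exact binomial: n=34, k=29, p₀=1/2=0.5000
P(X≤29) from Σ C(n,i)·p₀^i·(1−p₀)^(n−i)
p-value (one-sided, H₁ less) = 1.00000
At α=0.1: p ≥ α → fail to reject H₀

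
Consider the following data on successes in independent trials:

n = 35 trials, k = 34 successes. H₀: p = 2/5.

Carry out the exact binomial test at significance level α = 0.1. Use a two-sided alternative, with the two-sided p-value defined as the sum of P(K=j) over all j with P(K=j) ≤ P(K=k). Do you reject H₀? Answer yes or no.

reject H₀: yes

Exact binomial: n=35, k=34, p₀=2/5=0.4000
P(X=j) = C(n,j)·p₀^j·(1−p₀)^(n−j); p = Σ P(X=j) over j with P(X=j) ≤ P(X=34)
p-value (two-sided) = 0.00000
At α=0.1: p < α → reject H₀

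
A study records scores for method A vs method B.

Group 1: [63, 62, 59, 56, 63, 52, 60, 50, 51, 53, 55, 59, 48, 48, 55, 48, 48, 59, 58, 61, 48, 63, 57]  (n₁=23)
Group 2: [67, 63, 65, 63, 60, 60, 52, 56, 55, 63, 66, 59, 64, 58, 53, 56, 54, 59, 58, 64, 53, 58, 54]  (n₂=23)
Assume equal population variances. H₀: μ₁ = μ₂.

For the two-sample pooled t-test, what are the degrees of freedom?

df = n₁ + n₂ − 2 = 23 + 23 − 2 = 44

degrees of freedom = 44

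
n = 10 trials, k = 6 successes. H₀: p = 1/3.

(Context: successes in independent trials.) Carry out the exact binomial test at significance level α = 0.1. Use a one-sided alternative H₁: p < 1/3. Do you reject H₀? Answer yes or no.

reject H₀: no

Exact binomial: n=10, k=6, p₀=1/3=0.3333
P(X≤6) from Σ C(n,i)·p₀^i·(1−p₀)^(n−i)
p-value (one-sided, H₁ less) = 0.98034
At α=0.1: p ≥ α → fail to reject H₀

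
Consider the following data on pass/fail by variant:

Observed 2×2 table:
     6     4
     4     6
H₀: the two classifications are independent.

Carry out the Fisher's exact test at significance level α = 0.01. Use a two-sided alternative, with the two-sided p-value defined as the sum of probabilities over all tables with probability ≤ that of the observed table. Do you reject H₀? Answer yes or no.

Margins: r₁=10, r₂=10, c₁=10, c₂=10, n=20
p_obs = C(10,6)·C(10,4)/C(20,10); sum pmf over tables with pmf ≤ p_obs
p-value (two-sided) = 0.65628
At α=0.01: p ≥ α → fail to reject H₀

reject H₀: no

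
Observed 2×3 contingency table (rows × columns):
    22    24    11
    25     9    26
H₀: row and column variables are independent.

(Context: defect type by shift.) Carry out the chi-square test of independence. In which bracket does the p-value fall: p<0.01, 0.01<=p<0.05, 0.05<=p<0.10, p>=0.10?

Row totals [57, 60], col totals [47, 33, 37], n=117
χ² = (22−22.90)²/22.90 + (24−16.08)²/16.08 + (11−18.03)²/18.03 + (25−24.10)²/24.10 + (9−16.92)²/16.92 + (26−18.97)²/18.97 = 13.0224
df = 2
p-value (upper-tail) = 0.00149
→ bracket: p<0.01

p-value bracket: p<0.01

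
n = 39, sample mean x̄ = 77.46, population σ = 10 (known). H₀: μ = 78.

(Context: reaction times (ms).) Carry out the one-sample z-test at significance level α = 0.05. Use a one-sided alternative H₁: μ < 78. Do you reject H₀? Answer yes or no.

SE = σ/√n = 10/√39 = 1.6013
z = (x̄−μ₀)/SE = (77.46−78)/1.6013 = -0.3372
p-value (one-sided, H₁ less) = 0.36797
At α=0.05: p ≥ α → fail to reject H₀

reject H₀: no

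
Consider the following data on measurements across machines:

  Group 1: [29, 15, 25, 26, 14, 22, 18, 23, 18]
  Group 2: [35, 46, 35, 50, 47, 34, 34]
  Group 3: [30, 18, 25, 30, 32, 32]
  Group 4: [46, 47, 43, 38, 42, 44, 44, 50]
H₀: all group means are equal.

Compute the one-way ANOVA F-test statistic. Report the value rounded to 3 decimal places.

Group means [21.11, 40.14, 27.83, 44.25], grand mean 33.067
SSB = Σnᵢ(x̄ᵢ−x̄)² = 2801.787; SSW = ΣΣ(x−x̄ᵢ)² = 758.079
MSB = 2801.787/3 = 933.9291; MSW = 758.079/26 = 29.1569
F = MSB/MSW = 32.0312
df = (3, 26)

test statistic = 32.031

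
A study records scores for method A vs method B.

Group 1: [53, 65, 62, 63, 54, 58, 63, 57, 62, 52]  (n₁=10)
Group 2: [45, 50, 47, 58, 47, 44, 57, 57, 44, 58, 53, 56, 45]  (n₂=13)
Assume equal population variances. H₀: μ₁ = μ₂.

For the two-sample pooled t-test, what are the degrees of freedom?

degrees of freedom = 21

df = n₁ + n₂ − 2 = 10 + 13 − 2 = 21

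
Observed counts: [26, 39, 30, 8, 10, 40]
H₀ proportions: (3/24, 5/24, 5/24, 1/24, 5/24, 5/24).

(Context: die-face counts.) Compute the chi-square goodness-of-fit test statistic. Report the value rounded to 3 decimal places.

test statistic = 21.672

n = 153; E_i = n·p_i = [19.12, 31.88, 31.88, 6.38, 31.88, 31.88]
χ² = (26−19.12)²/19.12 + (39−31.88)²/31.88 + (30−31.88)²/31.88 + (8−6.38)²/6.38 + (10−31.88)²/31.88 + (40−31.88)²/31.88 = 21.6719
df = 5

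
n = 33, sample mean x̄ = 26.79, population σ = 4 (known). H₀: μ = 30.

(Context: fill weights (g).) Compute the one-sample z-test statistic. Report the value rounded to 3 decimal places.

SE = σ/√n = 4/√33 = 0.6963
z = (x̄−μ₀)/SE = (26.79−30)/0.6963 = -4.6100

test statistic = -4.610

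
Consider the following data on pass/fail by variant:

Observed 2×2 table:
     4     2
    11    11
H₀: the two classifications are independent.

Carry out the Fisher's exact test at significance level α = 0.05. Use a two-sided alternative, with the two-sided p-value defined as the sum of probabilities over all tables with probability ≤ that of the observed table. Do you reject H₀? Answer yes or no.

reject H₀: no

Margins: r₁=6, r₂=22, c₁=15, c₂=13, n=28
p_obs = C(6,4)·C(22,11)/C(28,15); sum pmf over tables with pmf ≤ p_obs
p-value (two-sided) = 0.65459
At α=0.05: p ≥ α → fail to reject H₀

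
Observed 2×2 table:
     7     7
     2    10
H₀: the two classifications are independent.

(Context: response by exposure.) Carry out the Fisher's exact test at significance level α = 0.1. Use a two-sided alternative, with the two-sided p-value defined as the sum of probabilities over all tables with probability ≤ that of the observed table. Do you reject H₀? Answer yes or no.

Margins: r₁=14, r₂=12, c₁=9, c₂=17, n=26
p_obs = C(14,7)·C(12,2)/C(26,9); sum pmf over tables with pmf ≤ p_obs
p-value (two-sided) = 0.11002
At α=0.1: p ≥ α → fail to reject H₀

reject H₀: no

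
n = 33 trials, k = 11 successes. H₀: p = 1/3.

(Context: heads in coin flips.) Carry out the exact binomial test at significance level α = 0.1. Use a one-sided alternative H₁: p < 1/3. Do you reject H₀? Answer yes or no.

Exact binomial: n=33, k=11, p₀=1/3=0.3333
P(X≤11) from Σ C(n,i)·p₀^i·(1−p₀)^(n−i)
p-value (one-sided, H₁ less) = 0.58091
At α=0.1: p ≥ α → fail to reject H₀

reject H₀: no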